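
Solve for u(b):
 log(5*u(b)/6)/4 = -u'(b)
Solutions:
 4*Integral(1/(log(_y) - log(6) + log(5)), (_y, u(b))) = C1 - b


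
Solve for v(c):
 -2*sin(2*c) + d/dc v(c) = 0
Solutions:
 v(c) = C1 - cos(2*c)


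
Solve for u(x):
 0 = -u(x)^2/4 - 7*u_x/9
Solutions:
 u(x) = 28/(C1 + 9*x)


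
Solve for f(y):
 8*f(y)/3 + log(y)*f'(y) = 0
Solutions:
 f(y) = C1*exp(-8*li(y)/3)


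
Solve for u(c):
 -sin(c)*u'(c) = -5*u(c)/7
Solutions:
 u(c) = C1*(cos(c) - 1)^(5/14)/(cos(c) + 1)^(5/14)


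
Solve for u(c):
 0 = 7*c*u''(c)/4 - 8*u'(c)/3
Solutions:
 u(c) = C1 + C2*c^(53/21)


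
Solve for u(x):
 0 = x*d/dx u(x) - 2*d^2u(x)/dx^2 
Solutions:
 u(x) = C1 + C2*erfi(x/2)


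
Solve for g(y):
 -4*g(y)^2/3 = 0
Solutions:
 g(y) = 0


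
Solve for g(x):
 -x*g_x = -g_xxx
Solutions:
 g(x) = C1 + Integral(C2*airyai(x) + C3*airybi(x), x)


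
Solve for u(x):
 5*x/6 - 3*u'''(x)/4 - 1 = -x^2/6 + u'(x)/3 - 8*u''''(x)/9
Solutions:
 u(x) = C1 + C2*exp(x*(-3^(1/3)*(64*sqrt(1267) + 2291)^(1/3) - 27*3^(2/3)/(64*sqrt(1267) + 2291)^(1/3) + 18)/64)*sin(3^(1/6)*x*(-3^(2/3)*(64*sqrt(1267) + 2291)^(1/3) + 81/(64*sqrt(1267) + 2291)^(1/3))/64) + C3*exp(x*(-3^(1/3)*(64*sqrt(1267) + 2291)^(1/3) - 27*3^(2/3)/(64*sqrt(1267) + 2291)^(1/3) + 18)/64)*cos(3^(1/6)*x*(-3^(2/3)*(64*sqrt(1267) + 2291)^(1/3) + 81/(64*sqrt(1267) + 2291)^(1/3))/64) + C4*exp(x*(27*3^(2/3)/(64*sqrt(1267) + 2291)^(1/3) + 9 + 3^(1/3)*(64*sqrt(1267) + 2291)^(1/3))/32) + x^3/6 + 5*x^2/4 - 21*x/4


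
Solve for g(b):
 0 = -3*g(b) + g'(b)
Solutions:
 g(b) = C1*exp(3*b)


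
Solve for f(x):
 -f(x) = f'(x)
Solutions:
 f(x) = C1*exp(-x)


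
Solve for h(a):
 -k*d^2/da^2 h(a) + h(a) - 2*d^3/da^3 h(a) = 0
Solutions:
 h(a) = C1*exp(-a*(k^2/(k^3 + sqrt(-k^6 + (k^3 - 54)^2) - 54)^(1/3) + k + (k^3 + sqrt(-k^6 + (k^3 - 54)^2) - 54)^(1/3))/6) + C2*exp(a*(-4*k^2/((-1 + sqrt(3)*I)*(k^3 + sqrt(-k^6 + (k^3 - 54)^2) - 54)^(1/3)) - 2*k + (k^3 + sqrt(-k^6 + (k^3 - 54)^2) - 54)^(1/3) - sqrt(3)*I*(k^3 + sqrt(-k^6 + (k^3 - 54)^2) - 54)^(1/3))/12) + C3*exp(a*(4*k^2/((1 + sqrt(3)*I)*(k^3 + sqrt(-k^6 + (k^3 - 54)^2) - 54)^(1/3)) - 2*k + (k^3 + sqrt(-k^6 + (k^3 - 54)^2) - 54)^(1/3) + sqrt(3)*I*(k^3 + sqrt(-k^6 + (k^3 - 54)^2) - 54)^(1/3))/12)


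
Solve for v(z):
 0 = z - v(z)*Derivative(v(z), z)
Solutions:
 v(z) = -sqrt(C1 + z^2)
 v(z) = sqrt(C1 + z^2)


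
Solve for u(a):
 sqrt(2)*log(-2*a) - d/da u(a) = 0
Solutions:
 u(a) = C1 + sqrt(2)*a*log(-a) + sqrt(2)*a*(-1 + log(2))


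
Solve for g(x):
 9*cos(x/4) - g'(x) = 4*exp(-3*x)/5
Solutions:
 g(x) = C1 + 36*sin(x/4) + 4*exp(-3*x)/15


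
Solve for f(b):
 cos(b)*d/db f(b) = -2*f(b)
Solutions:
 f(b) = C1*(sin(b) - 1)/(sin(b) + 1)


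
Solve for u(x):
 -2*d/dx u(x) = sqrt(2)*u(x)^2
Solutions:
 u(x) = 2/(C1 + sqrt(2)*x)


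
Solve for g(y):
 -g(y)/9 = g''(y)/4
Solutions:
 g(y) = C1*sin(2*y/3) + C2*cos(2*y/3)


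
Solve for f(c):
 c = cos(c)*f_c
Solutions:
 f(c) = C1 + Integral(c/cos(c), c)


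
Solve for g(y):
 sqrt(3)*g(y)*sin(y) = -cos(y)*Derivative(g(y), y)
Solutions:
 g(y) = C1*cos(y)^(sqrt(3))


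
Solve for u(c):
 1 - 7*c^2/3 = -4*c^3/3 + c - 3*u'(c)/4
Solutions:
 u(c) = C1 - 4*c^4/9 + 28*c^3/27 + 2*c^2/3 - 4*c/3


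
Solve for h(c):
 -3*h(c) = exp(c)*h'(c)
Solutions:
 h(c) = C1*exp(3*exp(-c))


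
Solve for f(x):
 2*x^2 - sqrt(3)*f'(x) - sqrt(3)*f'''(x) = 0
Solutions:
 f(x) = C1 + C2*sin(x) + C3*cos(x) + 2*sqrt(3)*x^3/9 - 4*sqrt(3)*x/3


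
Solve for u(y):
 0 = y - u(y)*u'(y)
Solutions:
 u(y) = -sqrt(C1 + y^2)
 u(y) = sqrt(C1 + y^2)


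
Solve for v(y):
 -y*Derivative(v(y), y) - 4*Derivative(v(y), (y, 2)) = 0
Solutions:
 v(y) = C1 + C2*erf(sqrt(2)*y/4)


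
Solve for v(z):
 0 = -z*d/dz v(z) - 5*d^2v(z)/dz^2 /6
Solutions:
 v(z) = C1 + C2*erf(sqrt(15)*z/5)


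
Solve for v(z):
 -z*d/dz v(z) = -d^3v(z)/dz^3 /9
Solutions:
 v(z) = C1 + Integral(C2*airyai(3^(2/3)*z) + C3*airybi(3^(2/3)*z), z)


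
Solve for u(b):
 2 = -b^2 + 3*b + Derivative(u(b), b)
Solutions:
 u(b) = C1 + b^3/3 - 3*b^2/2 + 2*b


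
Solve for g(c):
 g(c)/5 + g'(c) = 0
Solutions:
 g(c) = C1*exp(-c/5)


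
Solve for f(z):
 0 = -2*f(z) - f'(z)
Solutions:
 f(z) = C1*exp(-2*z)


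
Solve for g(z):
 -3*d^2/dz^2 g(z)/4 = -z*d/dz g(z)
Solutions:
 g(z) = C1 + C2*erfi(sqrt(6)*z/3)


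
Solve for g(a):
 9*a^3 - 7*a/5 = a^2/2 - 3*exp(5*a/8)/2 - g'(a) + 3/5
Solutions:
 g(a) = C1 - 9*a^4/4 + a^3/6 + 7*a^2/10 + 3*a/5 - 12*exp(5*a/8)/5


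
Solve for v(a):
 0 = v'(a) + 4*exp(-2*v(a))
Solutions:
 v(a) = log(-sqrt(C1 - 8*a))
 v(a) = log(C1 - 8*a)/2


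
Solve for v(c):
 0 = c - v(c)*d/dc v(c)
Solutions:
 v(c) = -sqrt(C1 + c^2)
 v(c) = sqrt(C1 + c^2)


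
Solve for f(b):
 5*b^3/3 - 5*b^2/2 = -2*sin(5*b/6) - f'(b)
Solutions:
 f(b) = C1 - 5*b^4/12 + 5*b^3/6 + 12*cos(5*b/6)/5


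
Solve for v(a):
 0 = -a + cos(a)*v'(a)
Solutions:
 v(a) = C1 + Integral(a/cos(a), a)


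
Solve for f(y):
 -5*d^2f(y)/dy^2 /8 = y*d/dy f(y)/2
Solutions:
 f(y) = C1 + C2*erf(sqrt(10)*y/5)


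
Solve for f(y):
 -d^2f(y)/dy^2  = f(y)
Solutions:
 f(y) = C1*sin(y) + C2*cos(y)


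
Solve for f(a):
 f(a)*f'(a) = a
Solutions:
 f(a) = -sqrt(C1 + a^2)
 f(a) = sqrt(C1 + a^2)


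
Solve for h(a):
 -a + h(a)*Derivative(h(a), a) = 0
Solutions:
 h(a) = -sqrt(C1 + a^2)
 h(a) = sqrt(C1 + a^2)


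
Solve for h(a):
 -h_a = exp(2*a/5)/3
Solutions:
 h(a) = C1 - 5*exp(2*a/5)/6


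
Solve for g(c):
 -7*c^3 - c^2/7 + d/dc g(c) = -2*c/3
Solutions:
 g(c) = C1 + 7*c^4/4 + c^3/21 - c^2/3


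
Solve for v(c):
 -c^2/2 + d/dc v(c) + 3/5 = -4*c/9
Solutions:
 v(c) = C1 + c^3/6 - 2*c^2/9 - 3*c/5


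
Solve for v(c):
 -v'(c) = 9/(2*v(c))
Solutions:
 v(c) = -sqrt(C1 - 9*c)
 v(c) = sqrt(C1 - 9*c)


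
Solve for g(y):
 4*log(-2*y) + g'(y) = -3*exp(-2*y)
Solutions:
 g(y) = C1 - 4*y*log(-y) + 4*y*(1 - log(2)) + 3*exp(-2*y)/2


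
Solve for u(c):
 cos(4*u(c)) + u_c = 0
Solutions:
 u(c) = -asin((C1 + exp(8*c))/(C1 - exp(8*c)))/4 + pi/4
 u(c) = asin((C1 + exp(8*c))/(C1 - exp(8*c)))/4


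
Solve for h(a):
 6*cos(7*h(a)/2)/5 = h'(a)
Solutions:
 -6*a/5 - log(sin(7*h(a)/2) - 1)/7 + log(sin(7*h(a)/2) + 1)/7 = C1


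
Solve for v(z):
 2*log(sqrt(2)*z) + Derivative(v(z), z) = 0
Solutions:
 v(z) = C1 - 2*z*log(z) - z*log(2) + 2*z


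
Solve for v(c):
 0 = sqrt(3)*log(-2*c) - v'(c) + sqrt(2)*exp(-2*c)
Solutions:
 v(c) = C1 + sqrt(3)*c*log(-c) + sqrt(3)*c*(-1 + log(2)) - sqrt(2)*exp(-2*c)/2


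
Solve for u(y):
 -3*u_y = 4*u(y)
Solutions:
 u(y) = C1*exp(-4*y/3)


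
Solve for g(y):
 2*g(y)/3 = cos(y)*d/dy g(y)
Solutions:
 g(y) = C1*(sin(y) + 1)^(1/3)/(sin(y) - 1)^(1/3)


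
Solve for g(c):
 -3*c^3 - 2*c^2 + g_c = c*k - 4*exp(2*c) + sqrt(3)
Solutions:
 g(c) = C1 + 3*c^4/4 + 2*c^3/3 + c^2*k/2 + sqrt(3)*c - 2*exp(2*c)


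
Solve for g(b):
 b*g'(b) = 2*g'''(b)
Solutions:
 g(b) = C1 + Integral(C2*airyai(2^(2/3)*b/2) + C3*airybi(2^(2/3)*b/2), b)


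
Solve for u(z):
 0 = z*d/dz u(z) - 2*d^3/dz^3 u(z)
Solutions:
 u(z) = C1 + Integral(C2*airyai(2^(2/3)*z/2) + C3*airybi(2^(2/3)*z/2), z)


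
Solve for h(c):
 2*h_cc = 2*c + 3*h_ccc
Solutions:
 h(c) = C1 + C2*c + C3*exp(2*c/3) + c^3/6 + 3*c^2/4


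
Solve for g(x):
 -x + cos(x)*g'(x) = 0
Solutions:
 g(x) = C1 + Integral(x/cos(x), x)


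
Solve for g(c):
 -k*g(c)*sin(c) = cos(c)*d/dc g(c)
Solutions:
 g(c) = C1*exp(k*log(cos(c)))


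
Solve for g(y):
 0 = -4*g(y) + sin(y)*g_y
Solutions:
 g(y) = C1*(cos(y)^2 - 2*cos(y) + 1)/(cos(y)^2 + 2*cos(y) + 1)


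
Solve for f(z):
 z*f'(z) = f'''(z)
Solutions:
 f(z) = C1 + Integral(C2*airyai(z) + C3*airybi(z), z)


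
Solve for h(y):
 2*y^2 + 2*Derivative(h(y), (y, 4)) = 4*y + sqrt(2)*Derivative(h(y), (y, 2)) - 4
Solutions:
 h(y) = C1 + C2*y + C3*exp(-2^(3/4)*y/2) + C4*exp(2^(3/4)*y/2) + sqrt(2)*y^4/12 - sqrt(2)*y^3/3 + y^2*(sqrt(2) + 2)


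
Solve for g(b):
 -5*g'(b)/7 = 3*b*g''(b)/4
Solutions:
 g(b) = C1 + C2*b^(1/21)


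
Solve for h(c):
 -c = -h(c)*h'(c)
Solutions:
 h(c) = -sqrt(C1 + c^2)
 h(c) = sqrt(C1 + c^2)


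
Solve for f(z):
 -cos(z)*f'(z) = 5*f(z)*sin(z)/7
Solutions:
 f(z) = C1*cos(z)^(5/7)


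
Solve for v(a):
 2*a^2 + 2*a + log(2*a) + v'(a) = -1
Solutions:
 v(a) = C1 - 2*a^3/3 - a^2 - a*log(a) - a*log(2)


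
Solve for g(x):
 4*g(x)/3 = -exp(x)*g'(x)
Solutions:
 g(x) = C1*exp(4*exp(-x)/3)


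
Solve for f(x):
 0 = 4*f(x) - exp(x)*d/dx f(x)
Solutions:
 f(x) = C1*exp(-4*exp(-x))


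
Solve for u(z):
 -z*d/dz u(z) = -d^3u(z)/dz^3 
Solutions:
 u(z) = C1 + Integral(C2*airyai(z) + C3*airybi(z), z)


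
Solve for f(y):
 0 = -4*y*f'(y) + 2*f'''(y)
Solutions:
 f(y) = C1 + Integral(C2*airyai(2^(1/3)*y) + C3*airybi(2^(1/3)*y), y)


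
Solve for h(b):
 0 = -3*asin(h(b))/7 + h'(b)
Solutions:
 Integral(1/asin(_y), (_y, h(b))) = C1 + 3*b/7


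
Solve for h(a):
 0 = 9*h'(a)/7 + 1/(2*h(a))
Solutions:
 h(a) = -sqrt(C1 - 7*a)/3
 h(a) = sqrt(C1 - 7*a)/3


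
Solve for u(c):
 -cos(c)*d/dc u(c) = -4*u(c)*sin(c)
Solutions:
 u(c) = C1/cos(c)^4


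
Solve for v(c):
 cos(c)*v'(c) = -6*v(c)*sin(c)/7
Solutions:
 v(c) = C1*cos(c)^(6/7)


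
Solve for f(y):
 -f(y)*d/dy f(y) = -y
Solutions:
 f(y) = -sqrt(C1 + y^2)
 f(y) = sqrt(C1 + y^2)


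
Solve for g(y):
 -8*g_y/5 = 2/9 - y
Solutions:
 g(y) = C1 + 5*y^2/16 - 5*y/36


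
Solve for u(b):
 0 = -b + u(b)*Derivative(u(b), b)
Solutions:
 u(b) = -sqrt(C1 + b^2)
 u(b) = sqrt(C1 + b^2)


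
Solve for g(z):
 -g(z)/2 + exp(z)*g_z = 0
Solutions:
 g(z) = C1*exp(-exp(-z)/2)


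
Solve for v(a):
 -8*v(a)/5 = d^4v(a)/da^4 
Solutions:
 v(a) = (C1*sin(2^(1/4)*5^(3/4)*a/5) + C2*cos(2^(1/4)*5^(3/4)*a/5))*exp(-2^(1/4)*5^(3/4)*a/5) + (C3*sin(2^(1/4)*5^(3/4)*a/5) + C4*cos(2^(1/4)*5^(3/4)*a/5))*exp(2^(1/4)*5^(3/4)*a/5)


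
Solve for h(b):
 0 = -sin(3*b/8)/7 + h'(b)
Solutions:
 h(b) = C1 - 8*cos(3*b/8)/21


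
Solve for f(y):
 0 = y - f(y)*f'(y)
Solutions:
 f(y) = -sqrt(C1 + y^2)
 f(y) = sqrt(C1 + y^2)


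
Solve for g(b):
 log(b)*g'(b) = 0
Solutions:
 g(b) = C1


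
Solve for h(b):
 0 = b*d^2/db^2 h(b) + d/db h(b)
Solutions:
 h(b) = C1 + C2*log(b)


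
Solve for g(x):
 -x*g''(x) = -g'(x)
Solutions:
 g(x) = C1 + C2*x^2


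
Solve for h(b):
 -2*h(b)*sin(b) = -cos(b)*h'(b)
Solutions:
 h(b) = C1/cos(b)^2


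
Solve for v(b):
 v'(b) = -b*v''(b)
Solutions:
 v(b) = C1 + C2*log(b)


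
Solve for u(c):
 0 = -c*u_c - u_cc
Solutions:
 u(c) = C1 + C2*erf(sqrt(2)*c/2)


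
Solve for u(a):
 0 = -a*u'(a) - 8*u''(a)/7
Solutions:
 u(a) = C1 + C2*erf(sqrt(7)*a/4)


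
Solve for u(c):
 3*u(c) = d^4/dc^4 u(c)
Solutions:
 u(c) = C1*exp(-3^(1/4)*c) + C2*exp(3^(1/4)*c) + C3*sin(3^(1/4)*c) + C4*cos(3^(1/4)*c)


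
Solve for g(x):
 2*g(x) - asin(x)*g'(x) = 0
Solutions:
 g(x) = C1*exp(2*Integral(1/asin(x), x))


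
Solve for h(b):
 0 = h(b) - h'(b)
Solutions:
 h(b) = C1*exp(b)


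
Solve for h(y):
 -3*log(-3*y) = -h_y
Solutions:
 h(y) = C1 + 3*y*log(-y) + 3*y*(-1 + log(3))


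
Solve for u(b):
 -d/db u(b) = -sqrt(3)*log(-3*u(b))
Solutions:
 -sqrt(3)*Integral(1/(log(-_y) + log(3)), (_y, u(b)))/3 = C1 - b


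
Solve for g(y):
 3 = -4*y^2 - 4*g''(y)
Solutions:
 g(y) = C1 + C2*y - y^4/12 - 3*y^2/8


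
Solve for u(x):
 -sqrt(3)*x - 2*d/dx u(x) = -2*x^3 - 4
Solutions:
 u(x) = C1 + x^4/4 - sqrt(3)*x^2/4 + 2*x


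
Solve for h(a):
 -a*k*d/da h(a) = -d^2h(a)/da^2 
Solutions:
 h(a) = Piecewise((-sqrt(2)*sqrt(pi)*C1*erf(sqrt(2)*a*sqrt(-k)/2)/(2*sqrt(-k)) - C2, (k > 0) | (k < 0)), (-C1*a - C2, True))


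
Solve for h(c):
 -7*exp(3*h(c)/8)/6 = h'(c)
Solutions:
 h(c) = 8*log(1/(C1 + 7*c))/3 + 32*log(2)/3
 h(c) = 8*log(2^(1/3)*(-1 - sqrt(3)*I)*(1/(C1 + 7*c))^(1/3))
 h(c) = 8*log(2^(1/3)*(-1 + sqrt(3)*I)*(1/(C1 + 7*c))^(1/3))


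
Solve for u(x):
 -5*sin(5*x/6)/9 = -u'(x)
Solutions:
 u(x) = C1 - 2*cos(5*x/6)/3


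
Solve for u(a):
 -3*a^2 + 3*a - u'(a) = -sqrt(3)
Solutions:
 u(a) = C1 - a^3 + 3*a^2/2 + sqrt(3)*a


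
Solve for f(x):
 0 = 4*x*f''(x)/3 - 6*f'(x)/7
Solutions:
 f(x) = C1 + C2*x^(23/14)


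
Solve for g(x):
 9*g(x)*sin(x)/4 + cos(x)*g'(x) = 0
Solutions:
 g(x) = C1*cos(x)^(9/4)


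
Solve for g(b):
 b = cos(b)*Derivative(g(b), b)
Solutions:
 g(b) = C1 + Integral(b/cos(b), b)


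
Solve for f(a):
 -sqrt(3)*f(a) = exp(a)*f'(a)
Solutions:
 f(a) = C1*exp(sqrt(3)*exp(-a))


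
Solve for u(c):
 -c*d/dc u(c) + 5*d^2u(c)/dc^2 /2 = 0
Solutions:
 u(c) = C1 + C2*erfi(sqrt(5)*c/5)


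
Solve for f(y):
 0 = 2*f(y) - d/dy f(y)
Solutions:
 f(y) = C1*exp(2*y)


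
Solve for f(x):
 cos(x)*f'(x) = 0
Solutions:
 f(x) = C1


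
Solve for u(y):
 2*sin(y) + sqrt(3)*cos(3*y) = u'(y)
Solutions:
 u(y) = C1 + sqrt(3)*sin(3*y)/3 - 2*cos(y)


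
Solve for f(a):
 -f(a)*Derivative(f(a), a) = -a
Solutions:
 f(a) = -sqrt(C1 + a^2)
 f(a) = sqrt(C1 + a^2)


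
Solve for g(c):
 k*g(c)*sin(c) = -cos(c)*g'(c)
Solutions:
 g(c) = C1*exp(k*log(cos(c)))


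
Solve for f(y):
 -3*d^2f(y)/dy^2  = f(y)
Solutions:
 f(y) = C1*sin(sqrt(3)*y/3) + C2*cos(sqrt(3)*y/3)


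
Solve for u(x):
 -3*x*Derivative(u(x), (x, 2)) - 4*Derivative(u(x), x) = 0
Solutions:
 u(x) = C1 + C2/x^(1/3)


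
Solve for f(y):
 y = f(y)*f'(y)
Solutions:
 f(y) = -sqrt(C1 + y^2)
 f(y) = sqrt(C1 + y^2)


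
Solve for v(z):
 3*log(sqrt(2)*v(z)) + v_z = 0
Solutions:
 2*Integral(1/(2*log(_y) + log(2)), (_y, v(z)))/3 = C1 - z


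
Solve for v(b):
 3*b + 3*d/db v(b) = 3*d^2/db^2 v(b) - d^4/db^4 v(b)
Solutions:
 v(b) = C1 + C2*exp(2^(1/3)*b*(2/(sqrt(5) + 3)^(1/3) + 2^(1/3)*(sqrt(5) + 3)^(1/3))/4)*sin(2^(1/3)*sqrt(3)*b*(-2^(1/3)*(sqrt(5) + 3)^(1/3) + 2/(sqrt(5) + 3)^(1/3))/4) + C3*exp(2^(1/3)*b*(2/(sqrt(5) + 3)^(1/3) + 2^(1/3)*(sqrt(5) + 3)^(1/3))/4)*cos(2^(1/3)*sqrt(3)*b*(-2^(1/3)*(sqrt(5) + 3)^(1/3) + 2/(sqrt(5) + 3)^(1/3))/4) + C4*exp(-2^(1/3)*b*((sqrt(5) + 3)^(-1/3) + 2^(1/3)*(sqrt(5) + 3)^(1/3)/2)) - b^2/2 - b


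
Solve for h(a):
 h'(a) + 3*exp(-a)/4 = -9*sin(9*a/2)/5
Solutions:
 h(a) = C1 + 2*cos(9*a/2)/5 + 3*exp(-a)/4


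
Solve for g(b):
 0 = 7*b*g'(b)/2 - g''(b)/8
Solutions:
 g(b) = C1 + C2*erfi(sqrt(14)*b)


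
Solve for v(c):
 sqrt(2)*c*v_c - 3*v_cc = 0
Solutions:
 v(c) = C1 + C2*erfi(2^(3/4)*sqrt(3)*c/6)


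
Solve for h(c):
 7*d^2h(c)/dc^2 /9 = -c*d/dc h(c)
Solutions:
 h(c) = C1 + C2*erf(3*sqrt(14)*c/14)


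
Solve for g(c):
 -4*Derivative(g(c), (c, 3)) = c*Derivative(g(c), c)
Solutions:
 g(c) = C1 + Integral(C2*airyai(-2^(1/3)*c/2) + C3*airybi(-2^(1/3)*c/2), c)


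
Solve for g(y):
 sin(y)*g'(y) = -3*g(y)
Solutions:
 g(y) = C1*(cos(y) + 1)^(3/2)/(cos(y) - 1)^(3/2)


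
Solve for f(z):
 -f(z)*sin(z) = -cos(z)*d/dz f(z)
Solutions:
 f(z) = C1/cos(z)


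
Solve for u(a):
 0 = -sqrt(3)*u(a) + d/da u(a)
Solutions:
 u(a) = C1*exp(sqrt(3)*a)


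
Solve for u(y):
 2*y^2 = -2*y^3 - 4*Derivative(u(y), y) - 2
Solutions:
 u(y) = C1 - y^4/8 - y^3/6 - y/2


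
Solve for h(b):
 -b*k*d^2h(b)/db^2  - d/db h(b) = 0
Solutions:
 h(b) = C1 + b^(((re(k) - 1)*re(k) + im(k)^2)/(re(k)^2 + im(k)^2))*(C2*sin(log(b)*Abs(im(k))/(re(k)^2 + im(k)^2)) + C3*cos(log(b)*im(k)/(re(k)^2 + im(k)^2)))


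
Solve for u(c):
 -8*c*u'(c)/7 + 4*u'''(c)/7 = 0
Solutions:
 u(c) = C1 + Integral(C2*airyai(2^(1/3)*c) + C3*airybi(2^(1/3)*c), c)


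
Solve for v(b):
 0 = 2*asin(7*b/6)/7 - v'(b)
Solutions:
 v(b) = C1 + 2*b*asin(7*b/6)/7 + 2*sqrt(36 - 49*b^2)/49


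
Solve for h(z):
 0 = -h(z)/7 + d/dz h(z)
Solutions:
 h(z) = C1*exp(z/7)


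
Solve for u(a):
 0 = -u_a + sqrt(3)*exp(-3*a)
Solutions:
 u(a) = C1 - sqrt(3)*exp(-3*a)/3


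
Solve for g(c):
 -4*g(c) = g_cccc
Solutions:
 g(c) = (C1*sin(c) + C2*cos(c))*exp(-c) + (C3*sin(c) + C4*cos(c))*exp(c)


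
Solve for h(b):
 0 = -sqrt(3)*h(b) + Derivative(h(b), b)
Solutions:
 h(b) = C1*exp(sqrt(3)*b)


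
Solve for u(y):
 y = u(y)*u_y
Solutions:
 u(y) = -sqrt(C1 + y^2)
 u(y) = sqrt(C1 + y^2)


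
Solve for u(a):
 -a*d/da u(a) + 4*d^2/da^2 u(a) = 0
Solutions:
 u(a) = C1 + C2*erfi(sqrt(2)*a/4)


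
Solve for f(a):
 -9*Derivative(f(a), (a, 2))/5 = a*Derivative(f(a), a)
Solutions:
 f(a) = C1 + C2*erf(sqrt(10)*a/6)


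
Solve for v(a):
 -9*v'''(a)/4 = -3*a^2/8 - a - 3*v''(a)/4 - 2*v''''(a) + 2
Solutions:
 v(a) = C1 + C2*a - a^4/24 - 13*a^3/18 - 23*a^2/6 + (C3*sin(sqrt(15)*a/16) + C4*cos(sqrt(15)*a/16))*exp(9*a/16)


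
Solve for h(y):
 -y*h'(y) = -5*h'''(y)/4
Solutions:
 h(y) = C1 + Integral(C2*airyai(10^(2/3)*y/5) + C3*airybi(10^(2/3)*y/5), y)


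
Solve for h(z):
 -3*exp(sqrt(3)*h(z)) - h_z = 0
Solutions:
 h(z) = sqrt(3)*(2*log(1/(C1 + 3*z)) - log(3))/6


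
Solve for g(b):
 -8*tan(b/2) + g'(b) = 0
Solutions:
 g(b) = C1 - 16*log(cos(b/2))


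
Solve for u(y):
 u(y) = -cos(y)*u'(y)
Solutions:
 u(y) = C1*sqrt(sin(y) - 1)/sqrt(sin(y) + 1)


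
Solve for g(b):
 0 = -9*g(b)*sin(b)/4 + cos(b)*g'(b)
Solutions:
 g(b) = C1/cos(b)^(9/4)


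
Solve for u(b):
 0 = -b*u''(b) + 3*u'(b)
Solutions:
 u(b) = C1 + C2*b^4


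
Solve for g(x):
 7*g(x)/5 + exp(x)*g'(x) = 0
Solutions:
 g(x) = C1*exp(7*exp(-x)/5)


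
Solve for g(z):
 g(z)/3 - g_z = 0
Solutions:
 g(z) = C1*exp(z/3)


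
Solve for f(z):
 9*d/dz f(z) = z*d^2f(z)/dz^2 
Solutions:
 f(z) = C1 + C2*z^10


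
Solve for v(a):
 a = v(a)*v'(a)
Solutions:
 v(a) = -sqrt(C1 + a^2)
 v(a) = sqrt(C1 + a^2)


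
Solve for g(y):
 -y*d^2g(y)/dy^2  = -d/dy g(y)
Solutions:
 g(y) = C1 + C2*y^2


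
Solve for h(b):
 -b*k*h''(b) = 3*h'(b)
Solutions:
 h(b) = C1 + b^(((re(k) - 3)*re(k) + im(k)^2)/(re(k)^2 + im(k)^2))*(C2*sin(3*log(b)*Abs(im(k))/(re(k)^2 + im(k)^2)) + C3*cos(3*log(b)*im(k)/(re(k)^2 + im(k)^2)))


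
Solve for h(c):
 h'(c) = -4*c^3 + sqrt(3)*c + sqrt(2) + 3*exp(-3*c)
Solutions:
 h(c) = C1 - c^4 + sqrt(3)*c^2/2 + sqrt(2)*c - exp(-3*c)


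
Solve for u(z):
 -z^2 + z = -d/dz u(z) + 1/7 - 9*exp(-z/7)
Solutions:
 u(z) = C1 + z^3/3 - z^2/2 + z/7 + 63*exp(-z/7)


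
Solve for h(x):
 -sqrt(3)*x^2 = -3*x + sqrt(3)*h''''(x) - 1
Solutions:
 h(x) = C1 + C2*x + C3*x^2 + C4*x^3 - x^6/360 + sqrt(3)*x^5/120 + sqrt(3)*x^4/72


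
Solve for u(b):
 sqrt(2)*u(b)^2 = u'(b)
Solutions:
 u(b) = -1/(C1 + sqrt(2)*b)


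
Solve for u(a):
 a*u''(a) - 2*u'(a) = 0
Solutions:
 u(a) = C1 + C2*a^3


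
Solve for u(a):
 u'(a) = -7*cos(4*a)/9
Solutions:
 u(a) = C1 - 7*sin(4*a)/36


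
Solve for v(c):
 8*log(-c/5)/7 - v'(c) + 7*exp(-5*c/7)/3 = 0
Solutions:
 v(c) = C1 + 8*c*log(-c)/7 + 8*c*(-log(5) - 1)/7 - 49*exp(-5*c/7)/15


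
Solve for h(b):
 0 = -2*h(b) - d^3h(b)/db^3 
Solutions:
 h(b) = C3*exp(-2^(1/3)*b) + (C1*sin(2^(1/3)*sqrt(3)*b/2) + C2*cos(2^(1/3)*sqrt(3)*b/2))*exp(2^(1/3)*b/2)


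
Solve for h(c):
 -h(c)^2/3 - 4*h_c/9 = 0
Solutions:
 h(c) = 4/(C1 + 3*c)


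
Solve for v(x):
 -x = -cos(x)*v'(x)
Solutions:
 v(x) = C1 + Integral(x/cos(x), x)


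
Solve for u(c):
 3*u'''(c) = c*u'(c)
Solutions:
 u(c) = C1 + Integral(C2*airyai(3^(2/3)*c/3) + C3*airybi(3^(2/3)*c/3), c)


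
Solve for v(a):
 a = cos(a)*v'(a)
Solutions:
 v(a) = C1 + Integral(a/cos(a), a)


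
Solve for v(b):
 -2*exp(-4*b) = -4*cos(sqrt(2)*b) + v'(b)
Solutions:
 v(b) = C1 + 2*sqrt(2)*sin(sqrt(2)*b) + exp(-4*b)/2


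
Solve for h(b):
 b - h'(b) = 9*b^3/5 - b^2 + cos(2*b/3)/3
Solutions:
 h(b) = C1 - 9*b^4/20 + b^3/3 + b^2/2 - sin(2*b/3)/2


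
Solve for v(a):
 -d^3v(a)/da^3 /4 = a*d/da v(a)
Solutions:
 v(a) = C1 + Integral(C2*airyai(-2^(2/3)*a) + C3*airybi(-2^(2/3)*a), a)


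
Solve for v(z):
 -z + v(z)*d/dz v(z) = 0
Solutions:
 v(z) = -sqrt(C1 + z^2)
 v(z) = sqrt(C1 + z^2)


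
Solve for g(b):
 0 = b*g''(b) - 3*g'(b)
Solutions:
 g(b) = C1 + C2*b^4


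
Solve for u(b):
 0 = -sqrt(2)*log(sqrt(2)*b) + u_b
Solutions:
 u(b) = C1 + sqrt(2)*b*log(b) - sqrt(2)*b + sqrt(2)*b*log(2)/2


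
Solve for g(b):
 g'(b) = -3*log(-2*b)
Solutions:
 g(b) = C1 - 3*b*log(-b) + 3*b*(1 - log(2))


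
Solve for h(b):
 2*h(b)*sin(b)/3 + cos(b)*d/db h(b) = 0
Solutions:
 h(b) = C1*cos(b)^(2/3)


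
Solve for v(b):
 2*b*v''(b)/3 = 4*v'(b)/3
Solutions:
 v(b) = C1 + C2*b^3


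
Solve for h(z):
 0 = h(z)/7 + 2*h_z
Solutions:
 h(z) = C1*exp(-z/14)


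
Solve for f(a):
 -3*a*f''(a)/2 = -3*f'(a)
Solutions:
 f(a) = C1 + C2*a^3


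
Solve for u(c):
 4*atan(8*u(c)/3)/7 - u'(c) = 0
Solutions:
 Integral(1/atan(8*_y/3), (_y, u(c))) = C1 + 4*c/7


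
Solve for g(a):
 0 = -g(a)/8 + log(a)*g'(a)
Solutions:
 g(a) = C1*exp(li(a)/8)


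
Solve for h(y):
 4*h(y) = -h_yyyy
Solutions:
 h(y) = (C1*sin(y) + C2*cos(y))*exp(-y) + (C3*sin(y) + C4*cos(y))*exp(y)


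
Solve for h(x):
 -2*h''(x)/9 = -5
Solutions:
 h(x) = C1 + C2*x + 45*x^2/4


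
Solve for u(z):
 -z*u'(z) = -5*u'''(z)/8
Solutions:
 u(z) = C1 + Integral(C2*airyai(2*5^(2/3)*z/5) + C3*airybi(2*5^(2/3)*z/5), z)


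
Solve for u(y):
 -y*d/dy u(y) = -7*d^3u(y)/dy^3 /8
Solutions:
 u(y) = C1 + Integral(C2*airyai(2*7^(2/3)*y/7) + C3*airybi(2*7^(2/3)*y/7), y)


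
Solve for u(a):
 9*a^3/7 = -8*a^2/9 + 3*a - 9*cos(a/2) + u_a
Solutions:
 u(a) = C1 + 9*a^4/28 + 8*a^3/27 - 3*a^2/2 + 18*sin(a/2)


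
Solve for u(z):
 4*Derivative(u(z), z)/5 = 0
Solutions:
 u(z) = C1


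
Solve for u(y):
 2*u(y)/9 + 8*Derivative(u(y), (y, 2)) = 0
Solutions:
 u(y) = C1*sin(y/6) + C2*cos(y/6)


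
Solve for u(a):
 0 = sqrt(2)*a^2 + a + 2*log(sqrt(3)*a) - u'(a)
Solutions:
 u(a) = C1 + sqrt(2)*a^3/3 + a^2/2 + 2*a*log(a) - 2*a + a*log(3)


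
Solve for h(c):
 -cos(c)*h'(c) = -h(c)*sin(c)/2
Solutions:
 h(c) = C1/sqrt(cos(c))


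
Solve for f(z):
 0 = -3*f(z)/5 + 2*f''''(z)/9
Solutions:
 f(z) = C1*exp(-30^(3/4)*z/10) + C2*exp(30^(3/4)*z/10) + C3*sin(30^(3/4)*z/10) + C4*cos(30^(3/4)*z/10)


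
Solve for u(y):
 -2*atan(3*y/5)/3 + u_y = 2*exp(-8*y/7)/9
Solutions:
 u(y) = C1 + 2*y*atan(3*y/5)/3 - 5*log(9*y^2 + 25)/9 - 7*exp(-8*y/7)/36


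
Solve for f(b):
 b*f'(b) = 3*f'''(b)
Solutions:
 f(b) = C1 + Integral(C2*airyai(3^(2/3)*b/3) + C3*airybi(3^(2/3)*b/3), b)


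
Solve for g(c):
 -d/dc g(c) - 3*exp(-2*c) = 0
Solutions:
 g(c) = C1 + 3*exp(-2*c)/2


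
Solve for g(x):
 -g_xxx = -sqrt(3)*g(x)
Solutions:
 g(x) = C3*exp(3^(1/6)*x) + (C1*sin(3^(2/3)*x/2) + C2*cos(3^(2/3)*x/2))*exp(-3^(1/6)*x/2)


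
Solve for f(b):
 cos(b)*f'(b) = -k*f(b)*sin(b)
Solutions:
 f(b) = C1*exp(k*log(cos(b)))


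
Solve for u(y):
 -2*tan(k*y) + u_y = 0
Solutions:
 u(y) = C1 + 2*Piecewise((-log(cos(k*y))/k, Ne(k, 0)), (0, True))


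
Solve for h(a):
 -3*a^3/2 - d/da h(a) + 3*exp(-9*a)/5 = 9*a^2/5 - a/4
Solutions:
 h(a) = C1 - 3*a^4/8 - 3*a^3/5 + a^2/8 - exp(-9*a)/15


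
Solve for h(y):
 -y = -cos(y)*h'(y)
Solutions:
 h(y) = C1 + Integral(y/cos(y), y)


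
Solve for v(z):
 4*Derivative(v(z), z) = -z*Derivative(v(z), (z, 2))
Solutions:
 v(z) = C1 + C2/z^3


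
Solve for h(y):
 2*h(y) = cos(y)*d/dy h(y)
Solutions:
 h(y) = C1*(sin(y) + 1)/(sin(y) - 1)


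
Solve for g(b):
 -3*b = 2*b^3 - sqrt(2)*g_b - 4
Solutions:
 g(b) = C1 + sqrt(2)*b^4/4 + 3*sqrt(2)*b^2/4 - 2*sqrt(2)*b


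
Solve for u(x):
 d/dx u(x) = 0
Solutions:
 u(x) = C1


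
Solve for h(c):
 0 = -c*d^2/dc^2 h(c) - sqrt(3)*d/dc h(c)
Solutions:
 h(c) = C1 + C2*c^(1 - sqrt(3))


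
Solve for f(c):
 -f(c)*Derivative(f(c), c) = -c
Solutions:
 f(c) = -sqrt(C1 + c^2)
 f(c) = sqrt(C1 + c^2)


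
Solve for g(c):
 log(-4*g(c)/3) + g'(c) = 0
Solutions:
 Integral(1/(log(-_y) - log(3) + 2*log(2)), (_y, g(c))) = C1 - c


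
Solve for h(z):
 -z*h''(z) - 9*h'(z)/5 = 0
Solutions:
 h(z) = C1 + C2/z^(4/5)


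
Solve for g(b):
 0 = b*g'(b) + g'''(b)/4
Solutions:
 g(b) = C1 + Integral(C2*airyai(-2^(2/3)*b) + C3*airybi(-2^(2/3)*b), b)


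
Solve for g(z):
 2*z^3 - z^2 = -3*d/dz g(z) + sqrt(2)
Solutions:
 g(z) = C1 - z^4/6 + z^3/9 + sqrt(2)*z/3


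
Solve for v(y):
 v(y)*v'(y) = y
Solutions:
 v(y) = -sqrt(C1 + y^2)
 v(y) = sqrt(C1 + y^2)


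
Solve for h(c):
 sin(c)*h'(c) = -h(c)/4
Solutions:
 h(c) = C1*(cos(c) + 1)^(1/8)/(cos(c) - 1)^(1/8)


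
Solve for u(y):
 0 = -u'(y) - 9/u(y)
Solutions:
 u(y) = -sqrt(C1 - 18*y)
 u(y) = sqrt(C1 - 18*y)


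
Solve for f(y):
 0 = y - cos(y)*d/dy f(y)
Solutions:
 f(y) = C1 + Integral(y/cos(y), y)


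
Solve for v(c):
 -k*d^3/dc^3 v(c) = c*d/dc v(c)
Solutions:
 v(c) = C1 + Integral(C2*airyai(c*(-1/k)^(1/3)) + C3*airybi(c*(-1/k)^(1/3)), c)


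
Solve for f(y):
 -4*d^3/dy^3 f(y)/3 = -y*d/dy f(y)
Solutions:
 f(y) = C1 + Integral(C2*airyai(6^(1/3)*y/2) + C3*airybi(6^(1/3)*y/2), y)


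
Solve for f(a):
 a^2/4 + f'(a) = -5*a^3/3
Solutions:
 f(a) = C1 - 5*a^4/12 - a^3/12


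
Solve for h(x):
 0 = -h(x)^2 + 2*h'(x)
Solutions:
 h(x) = -2/(C1 + x)


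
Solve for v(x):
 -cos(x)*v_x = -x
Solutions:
 v(x) = C1 + Integral(x/cos(x), x)


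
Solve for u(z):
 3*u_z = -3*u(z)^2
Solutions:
 u(z) = 1/(C1 + z)


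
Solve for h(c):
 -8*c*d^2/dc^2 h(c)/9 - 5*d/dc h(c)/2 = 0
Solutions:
 h(c) = C1 + C2/c^(29/16)


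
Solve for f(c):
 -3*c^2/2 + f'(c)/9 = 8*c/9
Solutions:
 f(c) = C1 + 9*c^3/2 + 4*c^2


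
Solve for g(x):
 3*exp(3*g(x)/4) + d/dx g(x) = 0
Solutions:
 g(x) = 4*log(1/(C1 + 9*x))/3 + 8*log(2)/3
 g(x) = 4*log((-6^(2/3) - 3*2^(2/3)*3^(1/6)*I)*(1/(C1 + 3*x))^(1/3)/6)
 g(x) = 4*log((-6^(2/3) + 3*2^(2/3)*3^(1/6)*I)*(1/(C1 + 3*x))^(1/3)/6)


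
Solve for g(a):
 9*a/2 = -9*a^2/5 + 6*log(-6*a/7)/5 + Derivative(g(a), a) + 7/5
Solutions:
 g(a) = C1 + 3*a^3/5 + 9*a^2/4 - 6*a*log(-a)/5 + a*(-6*log(6) - 1 + 6*log(7))/5


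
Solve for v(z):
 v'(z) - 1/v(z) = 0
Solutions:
 v(z) = -sqrt(C1 + 2*z)
 v(z) = sqrt(C1 + 2*z)


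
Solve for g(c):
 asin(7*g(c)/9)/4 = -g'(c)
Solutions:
 Integral(1/asin(7*_y/9), (_y, g(c))) = C1 - c/4


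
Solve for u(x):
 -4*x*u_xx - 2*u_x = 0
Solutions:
 u(x) = C1 + C2*sqrt(x)


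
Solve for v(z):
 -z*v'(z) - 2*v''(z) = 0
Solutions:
 v(z) = C1 + C2*erf(z/2)


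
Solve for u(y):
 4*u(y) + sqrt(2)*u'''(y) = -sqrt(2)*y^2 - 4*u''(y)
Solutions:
 u(y) = C1*exp(y*(-4*sqrt(2) + 8/(3*sqrt(354) + 43*sqrt(2))^(1/3) + (3*sqrt(354) + 43*sqrt(2))^(1/3))/6)*sin(sqrt(3)*y*(-(3*sqrt(354) + 43*sqrt(2))^(1/3) + 8/(3*sqrt(354) + 43*sqrt(2))^(1/3))/6) + C2*exp(y*(-4*sqrt(2) + 8/(3*sqrt(354) + 43*sqrt(2))^(1/3) + (3*sqrt(354) + 43*sqrt(2))^(1/3))/6)*cos(sqrt(3)*y*(-(3*sqrt(354) + 43*sqrt(2))^(1/3) + 8/(3*sqrt(354) + 43*sqrt(2))^(1/3))/6) + C3*exp(-y*(8/(3*sqrt(354) + 43*sqrt(2))^(1/3) + 2*sqrt(2) + (3*sqrt(354) + 43*sqrt(2))^(1/3))/3) - sqrt(2)*y^2/4 + sqrt(2)/2


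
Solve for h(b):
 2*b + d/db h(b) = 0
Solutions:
 h(b) = C1 - b^2


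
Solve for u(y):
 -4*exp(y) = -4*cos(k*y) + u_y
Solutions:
 u(y) = C1 - 4*exp(y) + 4*sin(k*y)/k


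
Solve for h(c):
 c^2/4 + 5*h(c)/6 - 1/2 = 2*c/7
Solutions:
 h(c) = -3*c^2/10 + 12*c/35 + 3/5


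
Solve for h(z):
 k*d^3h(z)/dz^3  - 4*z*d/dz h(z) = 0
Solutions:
 h(z) = C1 + Integral(C2*airyai(2^(2/3)*z*(1/k)^(1/3)) + C3*airybi(2^(2/3)*z*(1/k)^(1/3)), z)


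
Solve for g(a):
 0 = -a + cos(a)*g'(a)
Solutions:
 g(a) = C1 + Integral(a/cos(a), a)


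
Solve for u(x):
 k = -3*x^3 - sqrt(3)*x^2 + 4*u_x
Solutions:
 u(x) = C1 + k*x/4 + 3*x^4/16 + sqrt(3)*x^3/12


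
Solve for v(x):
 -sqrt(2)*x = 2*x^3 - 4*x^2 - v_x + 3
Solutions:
 v(x) = C1 + x^4/2 - 4*x^3/3 + sqrt(2)*x^2/2 + 3*x


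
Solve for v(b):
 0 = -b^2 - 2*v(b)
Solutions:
 v(b) = -b^2/2


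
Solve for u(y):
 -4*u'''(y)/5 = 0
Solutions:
 u(y) = C1 + C2*y + C3*y^2


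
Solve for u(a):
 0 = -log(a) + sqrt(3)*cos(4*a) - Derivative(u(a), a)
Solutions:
 u(a) = C1 - a*log(a) + a + sqrt(3)*sin(4*a)/4


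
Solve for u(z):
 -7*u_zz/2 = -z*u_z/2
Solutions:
 u(z) = C1 + C2*erfi(sqrt(14)*z/14)


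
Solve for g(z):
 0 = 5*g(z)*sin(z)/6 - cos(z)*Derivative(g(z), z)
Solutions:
 g(z) = C1/cos(z)^(5/6)


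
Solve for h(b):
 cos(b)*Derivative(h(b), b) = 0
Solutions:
 h(b) = C1


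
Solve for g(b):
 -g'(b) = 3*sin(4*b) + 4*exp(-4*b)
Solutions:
 g(b) = C1 + 3*cos(4*b)/4 + exp(-4*b)


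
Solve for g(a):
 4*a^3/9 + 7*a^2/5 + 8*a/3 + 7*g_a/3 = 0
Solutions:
 g(a) = C1 - a^4/21 - a^3/5 - 4*a^2/7


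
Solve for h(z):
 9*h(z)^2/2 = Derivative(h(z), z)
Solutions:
 h(z) = -2/(C1 + 9*z)


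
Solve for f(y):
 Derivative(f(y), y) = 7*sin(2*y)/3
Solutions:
 f(y) = C1 - 7*cos(2*y)/6


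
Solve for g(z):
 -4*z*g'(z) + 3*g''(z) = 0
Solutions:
 g(z) = C1 + C2*erfi(sqrt(6)*z/3)


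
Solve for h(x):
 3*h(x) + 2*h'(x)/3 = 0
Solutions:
 h(x) = C1*exp(-9*x/2)


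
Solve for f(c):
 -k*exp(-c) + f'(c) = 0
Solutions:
 f(c) = C1 - k*exp(-c)


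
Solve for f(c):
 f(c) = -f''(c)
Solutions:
 f(c) = C1*sin(c) + C2*cos(c)


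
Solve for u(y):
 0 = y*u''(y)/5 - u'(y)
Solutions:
 u(y) = C1 + C2*y^6


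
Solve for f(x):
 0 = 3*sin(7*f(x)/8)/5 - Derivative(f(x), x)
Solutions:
 -3*x/5 + 4*log(cos(7*f(x)/8) - 1)/7 - 4*log(cos(7*f(x)/8) + 1)/7 = C1


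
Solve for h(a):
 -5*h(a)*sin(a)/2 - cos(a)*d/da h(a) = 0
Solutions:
 h(a) = C1*cos(a)^(5/2)


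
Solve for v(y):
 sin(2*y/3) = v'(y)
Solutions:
 v(y) = C1 - 3*cos(2*y/3)/2


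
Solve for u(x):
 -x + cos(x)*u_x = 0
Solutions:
 u(x) = C1 + Integral(x/cos(x), x)


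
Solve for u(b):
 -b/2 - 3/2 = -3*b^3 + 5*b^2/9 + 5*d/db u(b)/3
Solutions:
 u(b) = C1 + 9*b^4/20 - b^3/9 - 3*b^2/20 - 9*b/10


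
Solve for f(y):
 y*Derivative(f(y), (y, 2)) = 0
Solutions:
 f(y) = C1 + C2*y


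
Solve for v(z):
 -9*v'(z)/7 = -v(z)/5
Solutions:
 v(z) = C1*exp(7*z/45)


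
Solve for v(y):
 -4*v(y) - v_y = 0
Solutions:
 v(y) = C1*exp(-4*y)


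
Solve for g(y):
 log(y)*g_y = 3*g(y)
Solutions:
 g(y) = C1*exp(3*li(y))


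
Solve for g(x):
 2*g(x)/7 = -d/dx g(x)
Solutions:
 g(x) = C1*exp(-2*x/7)


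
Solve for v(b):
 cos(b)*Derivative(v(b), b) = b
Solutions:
 v(b) = C1 + Integral(b/cos(b), b)


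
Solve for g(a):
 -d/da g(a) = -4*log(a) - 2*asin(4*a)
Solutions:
 g(a) = C1 + 4*a*log(a) + 2*a*asin(4*a) - 4*a + sqrt(1 - 16*a^2)/2


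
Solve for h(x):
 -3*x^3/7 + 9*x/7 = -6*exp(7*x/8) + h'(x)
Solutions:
 h(x) = C1 - 3*x^4/28 + 9*x^2/14 + 48*exp(7*x/8)/7


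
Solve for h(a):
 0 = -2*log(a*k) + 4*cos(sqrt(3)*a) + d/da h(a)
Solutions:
 h(a) = C1 + 2*a*log(a*k) - 2*a - 4*sqrt(3)*sin(sqrt(3)*a)/3


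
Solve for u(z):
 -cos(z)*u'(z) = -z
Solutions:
 u(z) = C1 + Integral(z/cos(z), z)


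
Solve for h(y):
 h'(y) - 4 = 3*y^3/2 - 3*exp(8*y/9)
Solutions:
 h(y) = C1 + 3*y^4/8 + 4*y - 27*exp(8*y/9)/8


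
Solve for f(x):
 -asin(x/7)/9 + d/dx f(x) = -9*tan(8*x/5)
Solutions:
 f(x) = C1 + x*asin(x/7)/9 + sqrt(49 - x^2)/9 + 45*log(cos(8*x/5))/8


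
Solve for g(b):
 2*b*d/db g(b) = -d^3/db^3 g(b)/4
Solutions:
 g(b) = C1 + Integral(C2*airyai(-2*b) + C3*airybi(-2*b), b)


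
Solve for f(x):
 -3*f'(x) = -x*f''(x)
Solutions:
 f(x) = C1 + C2*x^4


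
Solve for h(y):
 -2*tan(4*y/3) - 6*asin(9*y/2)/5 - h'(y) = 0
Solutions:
 h(y) = C1 - 6*y*asin(9*y/2)/5 - 2*sqrt(4 - 81*y^2)/15 + 3*log(cos(4*y/3))/2


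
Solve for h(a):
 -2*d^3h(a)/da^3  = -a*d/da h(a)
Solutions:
 h(a) = C1 + Integral(C2*airyai(2^(2/3)*a/2) + C3*airybi(2^(2/3)*a/2), a)


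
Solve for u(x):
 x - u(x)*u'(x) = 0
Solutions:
 u(x) = -sqrt(C1 + x^2)
 u(x) = sqrt(C1 + x^2)


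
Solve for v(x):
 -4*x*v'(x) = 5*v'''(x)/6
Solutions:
 v(x) = C1 + Integral(C2*airyai(-2*3^(1/3)*5^(2/3)*x/5) + C3*airybi(-2*3^(1/3)*5^(2/3)*x/5), x)


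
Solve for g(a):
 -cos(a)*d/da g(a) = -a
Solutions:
 g(a) = C1 + Integral(a/cos(a), a)


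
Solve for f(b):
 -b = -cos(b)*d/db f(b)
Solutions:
 f(b) = C1 + Integral(b/cos(b), b)


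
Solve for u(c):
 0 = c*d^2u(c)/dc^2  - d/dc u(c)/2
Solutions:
 u(c) = C1 + C2*c^(3/2)


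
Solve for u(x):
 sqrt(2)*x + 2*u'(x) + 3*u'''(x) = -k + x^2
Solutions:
 u(x) = C1 + C2*sin(sqrt(6)*x/3) + C3*cos(sqrt(6)*x/3) - k*x/2 + x^3/6 - sqrt(2)*x^2/4 - 3*x/2


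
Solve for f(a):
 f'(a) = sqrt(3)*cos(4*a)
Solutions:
 f(a) = C1 + sqrt(3)*sin(4*a)/4


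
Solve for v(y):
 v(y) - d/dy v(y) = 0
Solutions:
 v(y) = C1*exp(y)


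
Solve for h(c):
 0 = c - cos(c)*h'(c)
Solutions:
 h(c) = C1 + Integral(c/cos(c), c)


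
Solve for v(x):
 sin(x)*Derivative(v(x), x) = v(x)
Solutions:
 v(x) = C1*sqrt(cos(x) - 1)/sqrt(cos(x) + 1)


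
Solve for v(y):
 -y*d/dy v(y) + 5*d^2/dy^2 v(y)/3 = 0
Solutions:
 v(y) = C1 + C2*erfi(sqrt(30)*y/10)


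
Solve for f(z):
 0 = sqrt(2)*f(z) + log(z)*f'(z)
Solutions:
 f(z) = C1*exp(-sqrt(2)*li(z))


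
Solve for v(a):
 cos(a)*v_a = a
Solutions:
 v(a) = C1 + Integral(a/cos(a), a)


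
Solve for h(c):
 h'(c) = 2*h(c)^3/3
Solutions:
 h(c) = -sqrt(6)*sqrt(-1/(C1 + 2*c))/2
 h(c) = sqrt(6)*sqrt(-1/(C1 + 2*c))/2


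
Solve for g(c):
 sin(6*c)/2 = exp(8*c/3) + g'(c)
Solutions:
 g(c) = C1 - 3*exp(8*c/3)/8 - cos(6*c)/12


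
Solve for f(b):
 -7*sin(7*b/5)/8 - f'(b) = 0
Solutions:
 f(b) = C1 + 5*cos(7*b/5)/8


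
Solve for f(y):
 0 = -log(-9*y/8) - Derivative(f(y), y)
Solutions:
 f(y) = C1 - y*log(-y) + y*(-2*log(3) + 1 + 3*log(2))


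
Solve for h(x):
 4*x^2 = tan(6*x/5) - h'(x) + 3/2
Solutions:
 h(x) = C1 - 4*x^3/3 + 3*x/2 - 5*log(cos(6*x/5))/6


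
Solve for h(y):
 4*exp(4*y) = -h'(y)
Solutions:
 h(y) = C1 - exp(4*y)


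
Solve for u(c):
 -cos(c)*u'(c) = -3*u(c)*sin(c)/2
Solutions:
 u(c) = C1/cos(c)^(3/2)


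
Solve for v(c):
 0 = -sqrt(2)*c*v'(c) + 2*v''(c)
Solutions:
 v(c) = C1 + C2*erfi(2^(1/4)*c/2)


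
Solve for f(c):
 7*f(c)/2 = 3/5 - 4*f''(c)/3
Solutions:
 f(c) = C1*sin(sqrt(42)*c/4) + C2*cos(sqrt(42)*c/4) + 6/35


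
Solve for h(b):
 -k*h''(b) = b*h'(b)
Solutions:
 h(b) = C1 + C2*sqrt(k)*erf(sqrt(2)*b*sqrt(1/k)/2)


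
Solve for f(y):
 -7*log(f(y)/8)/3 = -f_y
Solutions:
 3*Integral(1/(-log(_y) + 3*log(2)), (_y, f(y)))/7 = C1 - y


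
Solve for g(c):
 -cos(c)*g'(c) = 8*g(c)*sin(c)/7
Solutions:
 g(c) = C1*cos(c)^(8/7)


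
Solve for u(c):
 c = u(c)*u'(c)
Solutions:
 u(c) = -sqrt(C1 + c^2)
 u(c) = sqrt(C1 + c^2)


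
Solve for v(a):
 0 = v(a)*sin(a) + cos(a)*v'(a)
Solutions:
 v(a) = C1*cos(a)


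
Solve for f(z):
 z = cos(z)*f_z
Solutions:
 f(z) = C1 + Integral(z/cos(z), z)


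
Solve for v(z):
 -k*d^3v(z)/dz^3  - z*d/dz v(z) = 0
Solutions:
 v(z) = C1 + Integral(C2*airyai(z*(-1/k)^(1/3)) + C3*airybi(z*(-1/k)^(1/3)), z)


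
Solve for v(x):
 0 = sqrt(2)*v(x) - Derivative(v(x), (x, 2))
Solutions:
 v(x) = C1*exp(-2^(1/4)*x) + C2*exp(2^(1/4)*x)


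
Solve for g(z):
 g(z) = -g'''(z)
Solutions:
 g(z) = C3*exp(-z) + (C1*sin(sqrt(3)*z/2) + C2*cos(sqrt(3)*z/2))*exp(z/2)


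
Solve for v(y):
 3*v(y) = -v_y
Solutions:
 v(y) = C1*exp(-3*y)


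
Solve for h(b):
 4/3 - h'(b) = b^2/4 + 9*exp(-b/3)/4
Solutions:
 h(b) = C1 - b^3/12 + 4*b/3 + 27*exp(-b/3)/4


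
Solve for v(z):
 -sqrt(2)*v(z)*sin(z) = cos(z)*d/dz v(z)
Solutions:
 v(z) = C1*cos(z)^(sqrt(2))


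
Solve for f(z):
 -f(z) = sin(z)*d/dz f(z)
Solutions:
 f(z) = C1*sqrt(cos(z) + 1)/sqrt(cos(z) - 1)


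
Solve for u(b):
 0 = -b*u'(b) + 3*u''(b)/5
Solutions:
 u(b) = C1 + C2*erfi(sqrt(30)*b/6)


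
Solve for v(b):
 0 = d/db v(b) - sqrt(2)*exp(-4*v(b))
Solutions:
 v(b) = log(-I*(C1 + 4*sqrt(2)*b)^(1/4))
 v(b) = log(I*(C1 + 4*sqrt(2)*b)^(1/4))
 v(b) = log(-(C1 + 4*sqrt(2)*b)^(1/4))
 v(b) = log(C1 + 4*sqrt(2)*b)/4


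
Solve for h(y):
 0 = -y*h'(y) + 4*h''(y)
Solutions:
 h(y) = C1 + C2*erfi(sqrt(2)*y/4)


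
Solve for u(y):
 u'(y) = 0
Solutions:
 u(y) = C1


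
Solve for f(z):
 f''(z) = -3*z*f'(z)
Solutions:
 f(z) = C1 + C2*erf(sqrt(6)*z/2)


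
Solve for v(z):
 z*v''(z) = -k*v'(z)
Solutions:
 v(z) = C1 + z^(1 - re(k))*(C2*sin(log(z)*Abs(im(k))) + C3*cos(log(z)*im(k)))


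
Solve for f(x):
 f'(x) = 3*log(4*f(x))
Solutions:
 -Integral(1/(log(_y) + 2*log(2)), (_y, f(x)))/3 = C1 - x


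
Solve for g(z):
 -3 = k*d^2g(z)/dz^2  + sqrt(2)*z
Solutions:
 g(z) = C1 + C2*z - sqrt(2)*z^3/(6*k) - 3*z^2/(2*k)


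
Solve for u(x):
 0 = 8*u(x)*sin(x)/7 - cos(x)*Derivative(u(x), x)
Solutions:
 u(x) = C1/cos(x)^(8/7)


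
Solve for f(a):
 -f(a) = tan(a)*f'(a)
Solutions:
 f(a) = C1/sin(a)


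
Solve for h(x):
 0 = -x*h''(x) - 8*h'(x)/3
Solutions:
 h(x) = C1 + C2/x^(5/3)


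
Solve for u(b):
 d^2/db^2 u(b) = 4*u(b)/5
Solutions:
 u(b) = C1*exp(-2*sqrt(5)*b/5) + C2*exp(2*sqrt(5)*b/5)


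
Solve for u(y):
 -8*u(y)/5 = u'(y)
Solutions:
 u(y) = C1*exp(-8*y/5)


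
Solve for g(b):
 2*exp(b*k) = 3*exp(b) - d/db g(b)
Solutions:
 g(b) = C1 + 3*exp(b) - 2*exp(b*k)/k


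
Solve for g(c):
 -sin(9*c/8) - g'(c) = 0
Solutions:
 g(c) = C1 + 8*cos(9*c/8)/9


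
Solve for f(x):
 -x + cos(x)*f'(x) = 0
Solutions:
 f(x) = C1 + Integral(x/cos(x), x)


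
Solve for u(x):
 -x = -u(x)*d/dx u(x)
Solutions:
 u(x) = -sqrt(C1 + x^2)
 u(x) = sqrt(C1 + x^2)


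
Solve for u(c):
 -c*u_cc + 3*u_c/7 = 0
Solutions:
 u(c) = C1 + C2*c^(10/7)


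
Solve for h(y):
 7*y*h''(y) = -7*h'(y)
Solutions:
 h(y) = C1 + C2*log(y)


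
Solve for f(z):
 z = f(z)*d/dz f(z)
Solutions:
 f(z) = -sqrt(C1 + z^2)
 f(z) = sqrt(C1 + z^2)


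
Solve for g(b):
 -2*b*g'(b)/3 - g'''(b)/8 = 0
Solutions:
 g(b) = C1 + Integral(C2*airyai(-2*2^(1/3)*3^(2/3)*b/3) + C3*airybi(-2*2^(1/3)*3^(2/3)*b/3), b)


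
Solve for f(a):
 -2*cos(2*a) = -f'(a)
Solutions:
 f(a) = C1 + sin(2*a)


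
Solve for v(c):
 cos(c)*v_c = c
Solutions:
 v(c) = C1 + Integral(c/cos(c), c)


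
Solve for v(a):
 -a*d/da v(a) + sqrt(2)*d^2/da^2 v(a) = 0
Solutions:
 v(a) = C1 + C2*erfi(2^(1/4)*a/2)


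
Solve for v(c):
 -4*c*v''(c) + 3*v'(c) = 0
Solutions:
 v(c) = C1 + C2*c^(7/4)


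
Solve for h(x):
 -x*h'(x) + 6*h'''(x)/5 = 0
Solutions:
 h(x) = C1 + Integral(C2*airyai(5^(1/3)*6^(2/3)*x/6) + C3*airybi(5^(1/3)*6^(2/3)*x/6), x)


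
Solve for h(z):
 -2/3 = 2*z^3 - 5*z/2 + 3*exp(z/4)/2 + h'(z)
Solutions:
 h(z) = C1 - z^4/2 + 5*z^2/4 - 2*z/3 - 6*exp(z/4)


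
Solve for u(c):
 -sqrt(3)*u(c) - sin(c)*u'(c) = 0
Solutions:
 u(c) = C1*(cos(c) + 1)^(sqrt(3)/2)/(cos(c) - 1)^(sqrt(3)/2)


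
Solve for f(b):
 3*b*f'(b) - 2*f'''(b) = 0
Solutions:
 f(b) = C1 + Integral(C2*airyai(2^(2/3)*3^(1/3)*b/2) + C3*airybi(2^(2/3)*3^(1/3)*b/2), b)


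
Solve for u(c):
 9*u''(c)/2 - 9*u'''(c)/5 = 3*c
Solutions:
 u(c) = C1 + C2*c + C3*exp(5*c/2) + c^3/9 + 2*c^2/15


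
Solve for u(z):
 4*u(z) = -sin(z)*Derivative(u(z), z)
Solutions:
 u(z) = C1*(cos(z)^2 + 2*cos(z) + 1)/(cos(z)^2 - 2*cos(z) + 1)


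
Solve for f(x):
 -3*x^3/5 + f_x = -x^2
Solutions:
 f(x) = C1 + 3*x^4/20 - x^3/3
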